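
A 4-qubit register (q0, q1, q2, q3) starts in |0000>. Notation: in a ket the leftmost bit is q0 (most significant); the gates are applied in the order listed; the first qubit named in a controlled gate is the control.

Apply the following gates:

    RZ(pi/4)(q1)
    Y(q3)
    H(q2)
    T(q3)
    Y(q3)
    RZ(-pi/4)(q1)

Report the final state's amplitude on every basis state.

The final amplitudes are sqrt(2)*exp(I*pi/4)/2 on |0000>, sqrt(2)*exp(I*pi/4)/2 on |0010>, and 0 on every other basis state.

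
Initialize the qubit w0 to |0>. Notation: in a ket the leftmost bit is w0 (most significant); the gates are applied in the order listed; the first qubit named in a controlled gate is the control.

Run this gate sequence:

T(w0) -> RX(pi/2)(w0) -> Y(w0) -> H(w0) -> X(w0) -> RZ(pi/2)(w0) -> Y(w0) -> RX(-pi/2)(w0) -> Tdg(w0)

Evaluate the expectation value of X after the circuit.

In the final state, X has expectation -sqrt(2)/2.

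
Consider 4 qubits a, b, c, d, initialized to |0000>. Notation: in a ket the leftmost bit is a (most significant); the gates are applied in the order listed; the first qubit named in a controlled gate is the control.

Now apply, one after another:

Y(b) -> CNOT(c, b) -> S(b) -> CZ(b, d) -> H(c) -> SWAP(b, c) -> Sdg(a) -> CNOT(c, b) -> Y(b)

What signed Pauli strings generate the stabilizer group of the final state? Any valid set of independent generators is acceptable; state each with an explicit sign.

The stabilizer group can be generated by -IXII, +ZIII, -IIZI, +IIIZ, among other valid generating sets.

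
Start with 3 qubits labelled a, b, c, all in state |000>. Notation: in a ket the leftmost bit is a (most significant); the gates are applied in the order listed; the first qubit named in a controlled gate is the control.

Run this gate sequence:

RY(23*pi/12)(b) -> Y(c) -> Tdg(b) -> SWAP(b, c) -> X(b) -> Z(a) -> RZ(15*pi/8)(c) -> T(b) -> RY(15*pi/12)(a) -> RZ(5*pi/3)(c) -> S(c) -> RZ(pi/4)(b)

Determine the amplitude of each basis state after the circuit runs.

The final amplitudes are -sqrt(2)*I*exp(5*I*pi/48)/8 + I*exp(5*I*pi/48)/4 + sqrt(3)*I*sqrt(1/2 - sqrt(2)/4)*sqrt(sqrt(2)/4 + 1/2)*exp(5*I*pi/48)/2 on |000>, sqrt(6)*exp(-29*I*pi/48)/8 + sqrt(1/2 - sqrt(2)/4)*sqrt(sqrt(2)/4 + 1/2)*exp(-29*I*pi/48)/2 - sqrt(3)*exp(-29*I*pi/48)/4 on |001>, 0 on |010>, 0 on |011>, -sqrt(3)*I*exp(5*I*pi/48)/4 - sqrt(6)*I*exp(5*I*pi/48)/8 - I*sqrt(1/2 - sqrt(2)/4)*sqrt(sqrt(2)/4 + 1/2)*exp(5*I*pi/48)/2 on |100>, sqrt(3)*sqrt(1/2 - sqrt(2)/4)*sqrt(sqrt(2)/4 + 1/2)*exp(-29*I*pi/48)/2 - sqrt(2)*exp(-29*I*pi/48)/8 - exp(-29*I*pi/48)/4 on |101>, 0 on |110>, 0 on |111>.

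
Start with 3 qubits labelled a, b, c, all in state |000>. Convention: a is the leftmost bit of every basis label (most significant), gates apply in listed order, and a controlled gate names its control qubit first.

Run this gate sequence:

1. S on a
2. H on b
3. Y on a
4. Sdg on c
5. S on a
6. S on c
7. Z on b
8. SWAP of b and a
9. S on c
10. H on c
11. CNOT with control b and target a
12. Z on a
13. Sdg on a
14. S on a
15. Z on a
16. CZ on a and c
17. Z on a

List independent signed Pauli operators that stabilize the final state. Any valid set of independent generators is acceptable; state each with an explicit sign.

The final state is stabilized by the group generated by +XIZ, +ZIX, -IZI; other independent generating sets are equally valid.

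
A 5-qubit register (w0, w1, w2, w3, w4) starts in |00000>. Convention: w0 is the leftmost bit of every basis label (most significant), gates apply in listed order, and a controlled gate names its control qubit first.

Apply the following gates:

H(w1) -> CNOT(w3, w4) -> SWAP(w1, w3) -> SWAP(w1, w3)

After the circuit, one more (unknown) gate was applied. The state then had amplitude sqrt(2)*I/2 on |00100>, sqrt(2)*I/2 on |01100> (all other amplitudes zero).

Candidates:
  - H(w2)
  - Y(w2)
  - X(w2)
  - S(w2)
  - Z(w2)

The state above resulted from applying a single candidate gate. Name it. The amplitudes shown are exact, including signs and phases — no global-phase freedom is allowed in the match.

It was Y(w2) that produced the state shown. Key observation: the block from step 3 through step 4 cancels to the identity and can be dropped.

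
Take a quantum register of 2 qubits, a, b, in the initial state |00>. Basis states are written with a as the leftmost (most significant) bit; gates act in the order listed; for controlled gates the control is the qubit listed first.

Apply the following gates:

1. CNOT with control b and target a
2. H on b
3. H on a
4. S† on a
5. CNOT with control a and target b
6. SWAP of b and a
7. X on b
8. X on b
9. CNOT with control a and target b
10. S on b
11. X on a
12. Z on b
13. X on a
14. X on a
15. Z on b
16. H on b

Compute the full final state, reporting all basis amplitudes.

The final amplitudes are 0 on |00>, -sqrt(2)*I/2 on |01>, sqrt(2)/2 on |10>, 0 on |11>.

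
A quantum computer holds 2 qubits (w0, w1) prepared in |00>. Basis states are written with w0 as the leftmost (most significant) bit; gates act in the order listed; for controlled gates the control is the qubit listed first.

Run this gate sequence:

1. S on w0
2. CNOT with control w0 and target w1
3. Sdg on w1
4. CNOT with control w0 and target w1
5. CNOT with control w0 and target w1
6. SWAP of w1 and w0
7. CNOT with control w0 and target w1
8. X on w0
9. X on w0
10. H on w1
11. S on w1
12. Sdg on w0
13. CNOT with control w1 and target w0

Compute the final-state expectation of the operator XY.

In the final state, XY has expectation 1. Key observation: gates 8-9 undo each other exactly, leaving only the rest of the circuit to track.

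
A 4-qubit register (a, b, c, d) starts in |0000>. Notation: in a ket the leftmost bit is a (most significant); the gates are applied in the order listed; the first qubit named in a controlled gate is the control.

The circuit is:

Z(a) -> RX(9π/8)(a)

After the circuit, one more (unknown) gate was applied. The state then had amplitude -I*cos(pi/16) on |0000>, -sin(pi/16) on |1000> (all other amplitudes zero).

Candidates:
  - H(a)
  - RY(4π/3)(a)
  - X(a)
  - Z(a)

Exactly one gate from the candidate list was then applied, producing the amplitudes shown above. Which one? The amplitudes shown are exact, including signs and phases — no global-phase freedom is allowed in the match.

The applied gate was X(a).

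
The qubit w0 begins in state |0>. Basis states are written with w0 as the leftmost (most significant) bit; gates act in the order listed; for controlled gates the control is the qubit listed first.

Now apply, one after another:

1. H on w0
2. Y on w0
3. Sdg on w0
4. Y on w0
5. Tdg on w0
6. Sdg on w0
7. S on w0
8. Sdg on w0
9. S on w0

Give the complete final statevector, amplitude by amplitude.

After the circuit, the state carries amplitude -sqrt(2)*I/2 on |0>, -sqrt(2)*exp(3*I*pi/4)/2 on |1>. Key observation: the block from step 6 through step 9 cancels to the identity and can be dropped.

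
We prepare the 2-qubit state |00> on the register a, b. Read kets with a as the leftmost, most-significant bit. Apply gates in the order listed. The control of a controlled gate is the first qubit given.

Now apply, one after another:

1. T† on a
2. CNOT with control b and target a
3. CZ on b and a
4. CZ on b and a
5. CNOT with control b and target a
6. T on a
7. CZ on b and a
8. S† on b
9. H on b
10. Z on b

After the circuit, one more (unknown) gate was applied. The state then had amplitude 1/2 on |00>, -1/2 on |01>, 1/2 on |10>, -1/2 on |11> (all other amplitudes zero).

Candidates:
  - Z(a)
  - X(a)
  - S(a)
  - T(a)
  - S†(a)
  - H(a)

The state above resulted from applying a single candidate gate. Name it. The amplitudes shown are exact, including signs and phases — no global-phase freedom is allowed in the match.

The unique candidate consistent with the amplitudes is H(a). Key observation: gates 1-6 undo each other exactly, leaving only the rest of the circuit to track.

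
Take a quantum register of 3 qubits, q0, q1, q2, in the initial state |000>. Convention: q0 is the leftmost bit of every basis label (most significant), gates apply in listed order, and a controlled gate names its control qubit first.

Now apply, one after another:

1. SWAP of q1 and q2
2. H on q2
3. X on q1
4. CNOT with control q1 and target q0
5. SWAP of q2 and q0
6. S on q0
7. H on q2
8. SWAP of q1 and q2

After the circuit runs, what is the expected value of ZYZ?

The expectation value of ZYZ is 0.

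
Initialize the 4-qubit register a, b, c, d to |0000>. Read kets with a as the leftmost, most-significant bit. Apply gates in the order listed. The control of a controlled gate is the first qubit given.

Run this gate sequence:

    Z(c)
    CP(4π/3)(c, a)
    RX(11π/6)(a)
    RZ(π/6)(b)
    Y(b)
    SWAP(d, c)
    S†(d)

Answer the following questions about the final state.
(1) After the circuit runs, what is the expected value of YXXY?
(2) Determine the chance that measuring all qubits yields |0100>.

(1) The expectation value of YXXY is 0.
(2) Outcome |0100> occurs with probability sqrt(3)/4 + 1/2.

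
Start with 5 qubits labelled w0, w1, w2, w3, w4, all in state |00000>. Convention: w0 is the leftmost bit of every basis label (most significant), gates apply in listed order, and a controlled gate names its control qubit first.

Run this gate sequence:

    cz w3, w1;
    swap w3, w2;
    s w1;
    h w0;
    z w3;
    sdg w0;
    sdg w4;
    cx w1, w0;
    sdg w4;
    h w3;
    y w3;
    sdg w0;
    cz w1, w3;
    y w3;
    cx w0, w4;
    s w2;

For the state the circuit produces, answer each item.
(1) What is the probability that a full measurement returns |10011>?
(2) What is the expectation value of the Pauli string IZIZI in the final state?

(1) A full measurement returns |10011> with probability 1/4.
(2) The observable IZIZI averages to 0.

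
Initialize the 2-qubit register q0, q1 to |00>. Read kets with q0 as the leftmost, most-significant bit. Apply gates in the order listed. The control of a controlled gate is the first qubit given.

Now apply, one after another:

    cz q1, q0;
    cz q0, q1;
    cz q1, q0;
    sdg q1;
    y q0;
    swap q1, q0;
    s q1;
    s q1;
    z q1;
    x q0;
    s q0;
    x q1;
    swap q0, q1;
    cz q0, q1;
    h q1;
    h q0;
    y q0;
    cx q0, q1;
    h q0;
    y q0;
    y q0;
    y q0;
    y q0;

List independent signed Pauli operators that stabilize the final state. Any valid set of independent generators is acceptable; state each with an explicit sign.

One valid set of independent stabilizer generators is -IX, +ZI (any independent generating set of the same group is equally correct).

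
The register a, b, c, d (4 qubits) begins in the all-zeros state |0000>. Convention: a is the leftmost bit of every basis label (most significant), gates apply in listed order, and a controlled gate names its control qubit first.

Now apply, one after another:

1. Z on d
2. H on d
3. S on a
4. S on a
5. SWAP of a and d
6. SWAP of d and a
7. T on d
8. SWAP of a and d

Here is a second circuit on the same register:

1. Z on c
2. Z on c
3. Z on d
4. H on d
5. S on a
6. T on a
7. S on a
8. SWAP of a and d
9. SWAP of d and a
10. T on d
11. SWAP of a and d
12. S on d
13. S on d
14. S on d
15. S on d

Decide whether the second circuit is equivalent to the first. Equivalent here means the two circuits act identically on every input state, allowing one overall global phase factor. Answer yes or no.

No, they are not equivalent — no single phase factor reconciles the two unitaries.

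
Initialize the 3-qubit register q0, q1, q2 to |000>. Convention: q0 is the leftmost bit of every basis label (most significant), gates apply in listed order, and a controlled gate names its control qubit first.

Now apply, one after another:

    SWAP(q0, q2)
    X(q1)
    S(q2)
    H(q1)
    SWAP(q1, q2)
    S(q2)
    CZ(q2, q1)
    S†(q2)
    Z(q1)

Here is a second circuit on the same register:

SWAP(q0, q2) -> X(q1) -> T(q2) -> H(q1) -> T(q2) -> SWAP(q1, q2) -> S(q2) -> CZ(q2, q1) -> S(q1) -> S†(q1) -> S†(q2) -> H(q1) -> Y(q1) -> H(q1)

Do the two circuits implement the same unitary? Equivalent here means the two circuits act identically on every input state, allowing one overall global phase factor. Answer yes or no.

No — the two circuits implement different unitaries, even allowing a global phase.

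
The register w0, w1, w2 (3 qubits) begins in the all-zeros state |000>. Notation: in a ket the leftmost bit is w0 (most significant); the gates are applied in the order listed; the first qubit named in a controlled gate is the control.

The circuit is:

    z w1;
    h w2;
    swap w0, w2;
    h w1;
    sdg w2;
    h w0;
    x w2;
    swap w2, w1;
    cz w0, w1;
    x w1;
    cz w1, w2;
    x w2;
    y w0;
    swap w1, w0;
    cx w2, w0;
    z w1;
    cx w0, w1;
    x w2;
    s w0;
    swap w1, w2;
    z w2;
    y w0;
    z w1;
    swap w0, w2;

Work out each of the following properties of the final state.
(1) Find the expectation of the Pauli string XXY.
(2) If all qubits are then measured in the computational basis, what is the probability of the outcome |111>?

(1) The observable XXY averages to 1.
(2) A full measurement returns |111> with probability 1/2.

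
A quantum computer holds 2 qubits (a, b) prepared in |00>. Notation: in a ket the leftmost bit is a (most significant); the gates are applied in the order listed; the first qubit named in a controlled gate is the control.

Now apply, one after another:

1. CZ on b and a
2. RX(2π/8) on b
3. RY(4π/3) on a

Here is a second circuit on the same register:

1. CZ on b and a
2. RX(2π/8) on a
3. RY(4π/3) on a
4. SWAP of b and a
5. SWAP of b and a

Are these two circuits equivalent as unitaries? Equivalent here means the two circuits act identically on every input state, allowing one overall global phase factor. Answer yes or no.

No, they are not equivalent — no single phase factor reconciles the two unitaries.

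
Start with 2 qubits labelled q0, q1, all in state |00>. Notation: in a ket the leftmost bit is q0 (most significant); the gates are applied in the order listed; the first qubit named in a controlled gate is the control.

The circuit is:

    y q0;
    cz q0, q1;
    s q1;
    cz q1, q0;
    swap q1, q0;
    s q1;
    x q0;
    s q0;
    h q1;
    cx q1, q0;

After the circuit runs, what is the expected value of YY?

The expectation value of YY is -1.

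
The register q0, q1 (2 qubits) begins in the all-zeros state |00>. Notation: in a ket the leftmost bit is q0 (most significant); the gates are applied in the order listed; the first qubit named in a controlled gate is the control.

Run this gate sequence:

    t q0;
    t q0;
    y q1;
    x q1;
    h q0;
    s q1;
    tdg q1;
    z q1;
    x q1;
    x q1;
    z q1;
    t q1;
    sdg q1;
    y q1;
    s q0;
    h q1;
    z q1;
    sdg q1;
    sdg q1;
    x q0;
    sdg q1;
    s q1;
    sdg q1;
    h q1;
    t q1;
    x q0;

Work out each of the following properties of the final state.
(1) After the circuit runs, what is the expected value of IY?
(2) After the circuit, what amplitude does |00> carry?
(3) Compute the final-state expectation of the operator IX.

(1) The expectation value of IY is -sqrt(2)/2.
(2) The amplitude on |00> is sqrt(2)*(-1 - I)/4.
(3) In the final state, IX has expectation sqrt(2)/2.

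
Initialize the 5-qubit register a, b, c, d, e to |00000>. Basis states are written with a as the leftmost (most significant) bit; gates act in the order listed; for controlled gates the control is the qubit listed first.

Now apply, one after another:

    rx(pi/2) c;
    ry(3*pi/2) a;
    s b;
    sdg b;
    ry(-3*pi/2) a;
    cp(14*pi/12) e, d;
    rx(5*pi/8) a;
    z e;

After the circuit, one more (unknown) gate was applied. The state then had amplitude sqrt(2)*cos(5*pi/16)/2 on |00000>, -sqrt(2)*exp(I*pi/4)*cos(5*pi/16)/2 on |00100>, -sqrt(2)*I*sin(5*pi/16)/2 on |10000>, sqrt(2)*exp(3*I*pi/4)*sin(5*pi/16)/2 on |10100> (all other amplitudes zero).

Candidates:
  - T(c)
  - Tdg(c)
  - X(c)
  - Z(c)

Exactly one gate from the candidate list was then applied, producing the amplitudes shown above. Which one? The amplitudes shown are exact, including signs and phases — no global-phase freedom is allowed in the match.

The unique candidate consistent with the amplitudes is Tdg(c).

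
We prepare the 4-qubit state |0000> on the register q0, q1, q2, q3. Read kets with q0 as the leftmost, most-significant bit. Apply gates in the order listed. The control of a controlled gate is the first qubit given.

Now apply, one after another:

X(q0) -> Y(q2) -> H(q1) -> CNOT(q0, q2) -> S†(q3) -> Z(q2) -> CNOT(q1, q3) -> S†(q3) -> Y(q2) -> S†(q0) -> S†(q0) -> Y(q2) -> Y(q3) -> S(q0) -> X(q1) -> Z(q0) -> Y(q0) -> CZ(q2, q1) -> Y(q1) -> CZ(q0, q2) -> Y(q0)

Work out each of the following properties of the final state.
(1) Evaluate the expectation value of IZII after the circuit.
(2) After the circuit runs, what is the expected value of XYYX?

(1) The observable IZII averages to 0.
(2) The observable XYYX averages to 0.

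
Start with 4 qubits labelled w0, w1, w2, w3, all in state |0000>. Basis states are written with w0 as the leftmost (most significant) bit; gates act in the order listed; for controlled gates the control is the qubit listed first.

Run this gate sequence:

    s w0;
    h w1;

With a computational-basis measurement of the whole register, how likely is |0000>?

Outcome |0000> occurs with probability 1/2.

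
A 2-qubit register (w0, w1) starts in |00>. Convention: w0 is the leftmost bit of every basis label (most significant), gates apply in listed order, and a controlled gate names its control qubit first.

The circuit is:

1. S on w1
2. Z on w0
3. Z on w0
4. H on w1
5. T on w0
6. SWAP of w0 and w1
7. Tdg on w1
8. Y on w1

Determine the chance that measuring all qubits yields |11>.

Outcome |11> occurs with probability 1/2.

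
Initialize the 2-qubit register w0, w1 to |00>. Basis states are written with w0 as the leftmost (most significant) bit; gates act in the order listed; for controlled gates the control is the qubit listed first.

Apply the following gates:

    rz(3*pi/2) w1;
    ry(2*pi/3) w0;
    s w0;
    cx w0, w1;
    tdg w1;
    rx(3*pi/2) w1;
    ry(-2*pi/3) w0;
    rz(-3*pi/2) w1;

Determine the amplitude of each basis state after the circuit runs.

The resulting statevector has amplitude sqrt(2)*(-1 - 3*exp(3*I*pi/4))/8 on |00>, sqrt(2)*(1 - 3*exp(3*I*pi/4))/8 on |01>, sqrt(6)*(1 - exp(3*I*pi/4))/8 on |10>, sqrt(6)*(-1 - exp(3*I*pi/4))/8 on |11>.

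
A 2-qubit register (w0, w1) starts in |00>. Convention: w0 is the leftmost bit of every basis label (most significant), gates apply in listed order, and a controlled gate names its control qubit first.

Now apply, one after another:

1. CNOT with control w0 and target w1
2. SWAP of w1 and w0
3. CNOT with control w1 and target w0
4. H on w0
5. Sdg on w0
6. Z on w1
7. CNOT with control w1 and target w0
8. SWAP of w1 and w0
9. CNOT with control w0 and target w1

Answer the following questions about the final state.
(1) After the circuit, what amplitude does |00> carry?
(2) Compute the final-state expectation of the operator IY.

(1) The amplitude on |00> is sqrt(2)/2.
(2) The observable IY averages to -1.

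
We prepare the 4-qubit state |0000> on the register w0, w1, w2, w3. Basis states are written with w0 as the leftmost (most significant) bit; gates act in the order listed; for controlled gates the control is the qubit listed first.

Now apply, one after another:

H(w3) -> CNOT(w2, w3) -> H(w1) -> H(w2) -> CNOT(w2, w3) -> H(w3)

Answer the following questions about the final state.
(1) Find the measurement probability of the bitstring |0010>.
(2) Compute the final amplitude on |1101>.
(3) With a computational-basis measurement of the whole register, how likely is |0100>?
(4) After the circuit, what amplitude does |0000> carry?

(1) Outcome |0010> occurs with probability 1/4.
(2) The final state's coefficient on |1101> equals 0.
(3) A full measurement returns |0100> with probability 1/4.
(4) The final state's coefficient on |0000> equals 1/2.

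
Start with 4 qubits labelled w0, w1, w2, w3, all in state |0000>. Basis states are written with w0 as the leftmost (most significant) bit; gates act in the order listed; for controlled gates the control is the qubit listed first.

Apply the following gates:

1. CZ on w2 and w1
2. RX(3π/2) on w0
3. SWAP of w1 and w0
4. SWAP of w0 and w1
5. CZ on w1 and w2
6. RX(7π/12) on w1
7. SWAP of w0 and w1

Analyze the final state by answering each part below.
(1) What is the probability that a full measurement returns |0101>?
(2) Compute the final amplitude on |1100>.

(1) The probability of measuring |0101> is 0.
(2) The final state's coefficient on |1100> equals -sqrt(2*sqrt(2) + 4)/8 - sqrt(12 - 6*sqrt(2))/8.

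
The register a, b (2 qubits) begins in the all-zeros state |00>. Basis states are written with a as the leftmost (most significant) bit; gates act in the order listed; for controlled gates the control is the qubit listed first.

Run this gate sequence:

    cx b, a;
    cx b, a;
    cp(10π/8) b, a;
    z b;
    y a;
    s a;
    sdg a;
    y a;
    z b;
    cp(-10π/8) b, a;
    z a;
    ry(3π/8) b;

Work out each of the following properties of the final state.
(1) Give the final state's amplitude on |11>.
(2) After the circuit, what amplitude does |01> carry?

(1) |11> carries amplitude 0 in the final state. Key observation: steps 3-10 multiply out to the identity, so the circuit reduces to the remaining gates.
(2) |01> carries amplitude sin(3*pi/16) in the final state.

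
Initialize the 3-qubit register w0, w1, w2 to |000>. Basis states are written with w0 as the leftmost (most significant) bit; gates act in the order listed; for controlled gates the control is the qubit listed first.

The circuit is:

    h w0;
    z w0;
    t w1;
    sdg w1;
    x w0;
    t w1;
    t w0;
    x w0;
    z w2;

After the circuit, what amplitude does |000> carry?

|000> carries amplitude sqrt(2)*exp(I*pi/4)/2 in the final state.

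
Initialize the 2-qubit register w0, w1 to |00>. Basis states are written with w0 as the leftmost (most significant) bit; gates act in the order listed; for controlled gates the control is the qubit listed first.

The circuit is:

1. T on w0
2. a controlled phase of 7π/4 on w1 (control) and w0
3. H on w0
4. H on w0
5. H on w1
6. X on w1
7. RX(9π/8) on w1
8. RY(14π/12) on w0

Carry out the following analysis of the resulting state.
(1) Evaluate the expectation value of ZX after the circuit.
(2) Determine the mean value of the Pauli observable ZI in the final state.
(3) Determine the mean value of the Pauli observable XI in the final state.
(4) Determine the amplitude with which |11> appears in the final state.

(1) The expectation value of ZX is -sqrt(3)/2. Key observation: steps 3-4 multiply out to the identity, so the circuit reduces to the remaining gates.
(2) The observable ZI averages to -sqrt(3)/2.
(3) The expectation value of XI is -1/2.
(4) |11> carries amplitude -sqrt(3)*sin(pi/16)/4 - sin(pi/16)/4 - sqrt(3)*I*cos(pi/16)/4 - I*cos(pi/16)/4 in the final state.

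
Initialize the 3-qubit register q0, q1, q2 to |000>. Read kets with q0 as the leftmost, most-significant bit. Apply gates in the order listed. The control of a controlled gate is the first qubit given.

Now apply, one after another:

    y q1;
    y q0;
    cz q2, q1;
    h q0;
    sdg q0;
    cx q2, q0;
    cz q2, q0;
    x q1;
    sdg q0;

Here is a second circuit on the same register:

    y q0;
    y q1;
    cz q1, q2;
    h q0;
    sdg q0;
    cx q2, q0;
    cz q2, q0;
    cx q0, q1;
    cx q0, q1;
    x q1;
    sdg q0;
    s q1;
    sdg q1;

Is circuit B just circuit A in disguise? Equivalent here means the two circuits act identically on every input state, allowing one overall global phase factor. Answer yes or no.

Yes: on every input state the two circuits agree up to one overall phase factor.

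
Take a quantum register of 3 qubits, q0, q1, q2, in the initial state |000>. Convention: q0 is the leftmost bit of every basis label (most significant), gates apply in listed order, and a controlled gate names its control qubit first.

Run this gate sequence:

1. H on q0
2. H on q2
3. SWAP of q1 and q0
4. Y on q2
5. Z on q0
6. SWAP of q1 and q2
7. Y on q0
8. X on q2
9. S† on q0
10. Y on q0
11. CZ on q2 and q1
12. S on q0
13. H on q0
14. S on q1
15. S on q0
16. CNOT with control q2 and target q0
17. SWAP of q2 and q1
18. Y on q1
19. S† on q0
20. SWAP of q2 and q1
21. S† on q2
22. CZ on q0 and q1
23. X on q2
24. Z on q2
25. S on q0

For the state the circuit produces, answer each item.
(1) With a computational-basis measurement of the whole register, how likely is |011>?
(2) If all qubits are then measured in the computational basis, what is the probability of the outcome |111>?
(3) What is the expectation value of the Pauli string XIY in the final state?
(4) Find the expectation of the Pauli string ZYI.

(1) A full measurement returns |011> with probability 1/8.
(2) A full measurement returns |111> with probability 1/8.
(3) The expectation value of XIY is 1.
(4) The observable ZYI averages to 0.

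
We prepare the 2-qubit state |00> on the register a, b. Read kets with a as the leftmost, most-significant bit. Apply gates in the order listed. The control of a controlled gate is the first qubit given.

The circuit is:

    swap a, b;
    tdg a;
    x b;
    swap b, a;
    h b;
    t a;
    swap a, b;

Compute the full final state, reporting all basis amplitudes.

The resulting statevector has amplitude 0 on |00>, sqrt(2)*exp(I*pi/4)/2 on |01>, 0 on |10>, sqrt(2)*exp(I*pi/4)/2 on |11>.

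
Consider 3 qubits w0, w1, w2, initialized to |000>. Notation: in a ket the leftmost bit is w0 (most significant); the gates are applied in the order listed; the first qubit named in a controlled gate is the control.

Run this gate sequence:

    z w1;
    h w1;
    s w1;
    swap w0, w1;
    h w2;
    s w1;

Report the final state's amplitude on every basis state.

After the circuit, the state carries amplitude 1/2 on |000>, 1/2 on |001>, 0 on |010>, 0 on |011>, I/2 on |100>, I/2 on |101>, 0 on |110>, 0 on |111>.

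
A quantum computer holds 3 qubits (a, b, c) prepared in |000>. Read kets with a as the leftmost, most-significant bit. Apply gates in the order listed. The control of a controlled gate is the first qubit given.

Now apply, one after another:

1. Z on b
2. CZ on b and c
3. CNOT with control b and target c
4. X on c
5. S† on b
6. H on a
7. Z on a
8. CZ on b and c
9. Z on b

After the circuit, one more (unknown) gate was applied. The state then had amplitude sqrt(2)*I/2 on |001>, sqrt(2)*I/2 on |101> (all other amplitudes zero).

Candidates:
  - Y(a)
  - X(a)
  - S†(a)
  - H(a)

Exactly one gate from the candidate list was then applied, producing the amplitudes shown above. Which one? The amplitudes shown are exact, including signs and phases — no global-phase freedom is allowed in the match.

The applied gate was Y(a).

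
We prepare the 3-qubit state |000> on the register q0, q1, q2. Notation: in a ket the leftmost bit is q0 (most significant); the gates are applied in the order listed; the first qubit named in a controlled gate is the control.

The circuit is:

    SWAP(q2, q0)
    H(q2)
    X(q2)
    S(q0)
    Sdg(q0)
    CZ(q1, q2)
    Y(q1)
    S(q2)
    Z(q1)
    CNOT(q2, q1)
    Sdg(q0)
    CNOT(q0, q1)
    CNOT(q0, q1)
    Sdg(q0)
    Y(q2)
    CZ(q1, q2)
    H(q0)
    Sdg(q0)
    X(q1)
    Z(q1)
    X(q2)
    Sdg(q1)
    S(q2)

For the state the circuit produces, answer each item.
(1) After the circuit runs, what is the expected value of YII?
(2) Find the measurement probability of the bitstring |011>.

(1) The expectation value of YII is -1. Key observation: gates 4-5 undo each other exactly, leaving only the rest of the circuit to track.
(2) A full measurement returns |011> with probability 1/4.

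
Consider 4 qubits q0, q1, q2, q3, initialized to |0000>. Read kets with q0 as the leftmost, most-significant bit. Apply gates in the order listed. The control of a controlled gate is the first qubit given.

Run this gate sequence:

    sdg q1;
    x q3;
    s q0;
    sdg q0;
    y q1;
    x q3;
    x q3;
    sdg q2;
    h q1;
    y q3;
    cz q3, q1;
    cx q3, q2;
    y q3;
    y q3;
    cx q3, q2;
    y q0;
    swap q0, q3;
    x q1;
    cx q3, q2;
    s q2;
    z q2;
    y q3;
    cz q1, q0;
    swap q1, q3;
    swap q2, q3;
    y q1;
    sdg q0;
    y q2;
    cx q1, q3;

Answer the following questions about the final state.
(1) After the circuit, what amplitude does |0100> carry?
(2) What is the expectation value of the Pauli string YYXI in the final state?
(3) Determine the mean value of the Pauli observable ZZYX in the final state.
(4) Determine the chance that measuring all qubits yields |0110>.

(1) The final state's coefficient on |0100> equals -sqrt(2)*I/2. Key observation: steps 12-15 multiply out to the identity, so the circuit reduces to the remaining gates.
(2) The expectation value of YYXI is 0.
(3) The observable ZZYX averages to 0.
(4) Outcome |0110> occurs with probability 1/2.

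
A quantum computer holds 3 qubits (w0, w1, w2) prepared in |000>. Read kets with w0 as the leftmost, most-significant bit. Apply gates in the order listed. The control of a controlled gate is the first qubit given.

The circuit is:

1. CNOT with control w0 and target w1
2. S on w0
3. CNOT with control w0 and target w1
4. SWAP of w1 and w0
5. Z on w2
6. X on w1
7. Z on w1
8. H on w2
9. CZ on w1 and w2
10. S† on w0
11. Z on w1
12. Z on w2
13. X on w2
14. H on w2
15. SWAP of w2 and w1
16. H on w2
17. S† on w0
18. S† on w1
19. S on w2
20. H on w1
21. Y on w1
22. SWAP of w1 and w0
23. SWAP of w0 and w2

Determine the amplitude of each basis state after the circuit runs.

The resulting statevector has amplitude -I/2 on |000>, I/2 on |001>, 0 on |010>, 0 on |011>, -1/2 on |100>, 1/2 on |101>, 0 on |110>, 0 on |111>.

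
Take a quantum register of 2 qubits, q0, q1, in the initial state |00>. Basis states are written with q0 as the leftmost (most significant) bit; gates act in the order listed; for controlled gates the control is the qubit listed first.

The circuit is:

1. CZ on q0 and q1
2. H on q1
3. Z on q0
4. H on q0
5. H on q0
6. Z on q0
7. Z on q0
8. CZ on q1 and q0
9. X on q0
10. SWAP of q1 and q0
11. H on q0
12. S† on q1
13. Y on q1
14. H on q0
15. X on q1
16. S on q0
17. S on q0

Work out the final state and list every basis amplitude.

The resulting statevector has amplitude 0 on |00>, -sqrt(2)/2 on |01>, 0 on |10>, sqrt(2)/2 on |11>. Key observation: steps 3-6 multiply out to the identity, so the circuit reduces to the remaining gates.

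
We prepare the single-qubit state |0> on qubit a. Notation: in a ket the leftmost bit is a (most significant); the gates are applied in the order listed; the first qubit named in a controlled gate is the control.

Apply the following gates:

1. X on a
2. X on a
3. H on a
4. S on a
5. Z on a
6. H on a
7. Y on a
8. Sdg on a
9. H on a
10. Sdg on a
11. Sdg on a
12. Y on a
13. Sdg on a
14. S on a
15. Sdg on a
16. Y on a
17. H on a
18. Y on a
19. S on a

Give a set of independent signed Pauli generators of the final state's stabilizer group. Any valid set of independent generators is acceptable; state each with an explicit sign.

The final state is stabilized by the group generated by -Y; other independent generating sets are equally valid. Key observation: the block from step 1 through step 2 cancels to the identity and can be dropped.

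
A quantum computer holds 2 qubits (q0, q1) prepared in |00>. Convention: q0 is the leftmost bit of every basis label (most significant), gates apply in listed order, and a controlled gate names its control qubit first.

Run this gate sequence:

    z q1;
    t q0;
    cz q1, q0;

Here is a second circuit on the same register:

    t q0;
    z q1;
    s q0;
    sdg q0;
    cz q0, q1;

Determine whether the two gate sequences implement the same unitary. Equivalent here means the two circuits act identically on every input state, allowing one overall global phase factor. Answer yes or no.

Yes — the two circuits implement the same unitary up to a global phase.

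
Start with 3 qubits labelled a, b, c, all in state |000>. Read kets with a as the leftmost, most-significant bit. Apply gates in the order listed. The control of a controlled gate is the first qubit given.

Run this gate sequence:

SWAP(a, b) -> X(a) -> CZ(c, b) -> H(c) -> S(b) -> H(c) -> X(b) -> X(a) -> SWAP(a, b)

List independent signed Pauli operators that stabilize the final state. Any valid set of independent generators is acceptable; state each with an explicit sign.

One valid set of independent stabilizer generators is -ZII, +IZI, +IIZ (any independent generating set of the same group is equally correct).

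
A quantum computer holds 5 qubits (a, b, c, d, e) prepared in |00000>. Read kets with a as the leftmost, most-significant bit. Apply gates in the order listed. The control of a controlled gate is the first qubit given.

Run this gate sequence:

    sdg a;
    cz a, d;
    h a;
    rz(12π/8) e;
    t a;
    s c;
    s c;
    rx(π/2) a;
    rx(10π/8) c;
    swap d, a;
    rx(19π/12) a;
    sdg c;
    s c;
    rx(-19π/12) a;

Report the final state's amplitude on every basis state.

The resulting statevector has amplitude (1 + exp(I*pi/4))*sqrt(2 - sqrt(2))/4 on |00000>, sqrt(2 - sqrt(2))*(-exp(3*I*pi/4) + I)/4 on |00010>, sqrt(sqrt(2) + 2)*(exp(3*I*pi/4) + I)/4 on |00100>, (-1 + exp(I*pi/4))*sqrt(sqrt(2) + 2)/4 on |00110>, and 0 on every other basis state.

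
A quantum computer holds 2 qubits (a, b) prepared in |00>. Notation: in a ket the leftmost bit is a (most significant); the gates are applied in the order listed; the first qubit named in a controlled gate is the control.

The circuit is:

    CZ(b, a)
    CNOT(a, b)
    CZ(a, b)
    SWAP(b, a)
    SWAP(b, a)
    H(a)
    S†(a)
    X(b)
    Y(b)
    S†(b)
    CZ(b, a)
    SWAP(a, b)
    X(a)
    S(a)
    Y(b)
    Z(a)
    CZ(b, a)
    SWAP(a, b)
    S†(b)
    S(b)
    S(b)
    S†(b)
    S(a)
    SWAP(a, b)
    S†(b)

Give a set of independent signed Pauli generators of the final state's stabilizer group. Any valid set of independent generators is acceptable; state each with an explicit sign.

One valid set of independent stabilizer generators is +IY, -ZI (any independent generating set of the same group is equally correct).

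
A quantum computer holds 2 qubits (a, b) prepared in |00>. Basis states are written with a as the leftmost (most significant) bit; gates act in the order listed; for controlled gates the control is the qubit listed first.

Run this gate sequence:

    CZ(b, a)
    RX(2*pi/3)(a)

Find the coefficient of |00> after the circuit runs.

The amplitude on |00> is 1/2.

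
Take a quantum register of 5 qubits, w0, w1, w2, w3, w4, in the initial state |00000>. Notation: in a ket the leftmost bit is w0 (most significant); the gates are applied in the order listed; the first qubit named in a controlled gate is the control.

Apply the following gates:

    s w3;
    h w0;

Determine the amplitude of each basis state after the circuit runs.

After the circuit, the state carries amplitude sqrt(2)/2 on |00000>, sqrt(2)/2 on |10000>, and 0 on every other basis state.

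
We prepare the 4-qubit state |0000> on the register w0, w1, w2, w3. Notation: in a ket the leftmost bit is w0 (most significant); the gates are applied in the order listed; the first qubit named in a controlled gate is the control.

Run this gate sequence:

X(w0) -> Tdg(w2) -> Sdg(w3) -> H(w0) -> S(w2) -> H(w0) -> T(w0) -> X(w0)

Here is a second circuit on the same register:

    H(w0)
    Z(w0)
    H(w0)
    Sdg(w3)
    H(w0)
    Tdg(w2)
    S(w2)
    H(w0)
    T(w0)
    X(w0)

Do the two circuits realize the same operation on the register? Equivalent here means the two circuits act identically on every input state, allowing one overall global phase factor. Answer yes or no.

Yes: on every input state the two circuits agree up to one overall phase factor.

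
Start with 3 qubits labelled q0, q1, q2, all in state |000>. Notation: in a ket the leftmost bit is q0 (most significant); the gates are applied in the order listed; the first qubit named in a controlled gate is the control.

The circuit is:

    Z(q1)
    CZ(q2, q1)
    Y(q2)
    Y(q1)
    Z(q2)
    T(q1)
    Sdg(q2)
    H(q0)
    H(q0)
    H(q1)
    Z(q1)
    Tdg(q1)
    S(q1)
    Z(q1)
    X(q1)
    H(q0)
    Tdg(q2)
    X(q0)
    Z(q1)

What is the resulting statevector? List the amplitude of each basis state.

The resulting statevector has amplitude 0 on |000>, exp(3*I*pi/4)/2 on |001>, 0 on |010>, I/2 on |011>, 0 on |100>, exp(3*I*pi/4)/2 on |101>, 0 on |110>, I/2 on |111>.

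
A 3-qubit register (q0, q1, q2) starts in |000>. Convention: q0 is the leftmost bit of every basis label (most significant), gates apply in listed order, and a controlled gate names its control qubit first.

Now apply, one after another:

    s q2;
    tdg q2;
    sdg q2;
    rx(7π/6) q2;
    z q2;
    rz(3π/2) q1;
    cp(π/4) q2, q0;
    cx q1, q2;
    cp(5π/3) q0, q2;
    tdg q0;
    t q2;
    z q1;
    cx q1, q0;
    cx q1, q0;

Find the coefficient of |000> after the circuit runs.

The amplitude on |000> is (-sqrt(2) + sqrt(6))*exp(I*pi/4)/4.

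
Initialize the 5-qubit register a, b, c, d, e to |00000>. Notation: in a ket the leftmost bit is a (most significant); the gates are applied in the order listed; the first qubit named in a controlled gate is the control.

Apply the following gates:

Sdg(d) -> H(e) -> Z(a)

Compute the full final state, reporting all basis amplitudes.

After the circuit, the state carries amplitude sqrt(2)/2 on |00000>, sqrt(2)/2 on |00001>, and 0 on every other basis state.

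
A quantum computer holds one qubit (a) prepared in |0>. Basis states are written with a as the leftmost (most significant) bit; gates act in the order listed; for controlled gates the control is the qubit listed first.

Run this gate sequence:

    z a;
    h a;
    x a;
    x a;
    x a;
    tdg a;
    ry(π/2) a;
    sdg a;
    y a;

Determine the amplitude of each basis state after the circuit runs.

The resulting statevector has amplitude -1/2 + exp(3*I*pi/4)/2 on |0>, -exp(I*pi/4)/2 + I/2 on |1>.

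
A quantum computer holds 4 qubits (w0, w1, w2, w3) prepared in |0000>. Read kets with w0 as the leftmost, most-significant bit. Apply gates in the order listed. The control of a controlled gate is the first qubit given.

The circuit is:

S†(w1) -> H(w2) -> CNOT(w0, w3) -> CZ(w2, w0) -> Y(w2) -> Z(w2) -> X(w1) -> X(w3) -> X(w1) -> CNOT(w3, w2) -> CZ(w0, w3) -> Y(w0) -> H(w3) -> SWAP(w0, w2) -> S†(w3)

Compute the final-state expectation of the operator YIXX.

In the final state, YIXX has expectation 0.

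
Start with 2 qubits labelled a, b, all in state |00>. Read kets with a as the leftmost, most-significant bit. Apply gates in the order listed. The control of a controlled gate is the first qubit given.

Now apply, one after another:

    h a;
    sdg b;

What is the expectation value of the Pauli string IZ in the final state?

The observable IZ averages to 1.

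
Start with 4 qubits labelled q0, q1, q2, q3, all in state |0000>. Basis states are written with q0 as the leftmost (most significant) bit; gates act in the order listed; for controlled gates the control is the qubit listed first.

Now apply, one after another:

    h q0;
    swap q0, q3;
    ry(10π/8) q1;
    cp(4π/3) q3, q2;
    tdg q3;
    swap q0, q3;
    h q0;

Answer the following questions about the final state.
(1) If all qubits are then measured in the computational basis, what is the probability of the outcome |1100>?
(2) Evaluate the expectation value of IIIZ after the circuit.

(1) A full measurement returns |1100> with probability 1/8.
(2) The expectation value of IIIZ is 1.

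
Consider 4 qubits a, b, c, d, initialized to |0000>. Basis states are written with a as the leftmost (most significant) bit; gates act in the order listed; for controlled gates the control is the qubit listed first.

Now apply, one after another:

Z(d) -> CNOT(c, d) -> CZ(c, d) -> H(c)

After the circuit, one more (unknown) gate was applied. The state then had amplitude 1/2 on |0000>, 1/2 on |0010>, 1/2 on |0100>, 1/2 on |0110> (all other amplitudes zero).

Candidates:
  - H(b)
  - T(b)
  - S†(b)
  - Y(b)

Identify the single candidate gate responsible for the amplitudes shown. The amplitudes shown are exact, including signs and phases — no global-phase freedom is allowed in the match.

The unique candidate consistent with the amplitudes is H(b).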